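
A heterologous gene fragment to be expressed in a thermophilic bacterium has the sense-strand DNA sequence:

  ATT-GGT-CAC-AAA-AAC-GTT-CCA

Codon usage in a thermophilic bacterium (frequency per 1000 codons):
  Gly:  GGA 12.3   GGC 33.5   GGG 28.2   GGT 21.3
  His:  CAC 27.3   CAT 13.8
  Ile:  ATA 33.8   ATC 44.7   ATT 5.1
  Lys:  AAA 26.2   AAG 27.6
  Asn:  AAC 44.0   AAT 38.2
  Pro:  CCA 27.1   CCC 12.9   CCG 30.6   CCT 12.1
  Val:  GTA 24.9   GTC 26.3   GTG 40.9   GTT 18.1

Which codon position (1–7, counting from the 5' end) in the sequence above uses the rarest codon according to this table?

Codon 1 ATT (Ile): 5.1 per 1000.
Codon 2 GGT (Gly): 21.3 per 1000.
Codon 3 CAC (His): 27.3 per 1000.
Codon 4 AAA (Lys): 26.2 per 1000.
Codon 5 AAC (Asn): 44.0 per 1000.
Codon 6 GTT (Val): 18.1 per 1000.
Codon 7 CCA (Pro): 27.1 per 1000.
Lowest frequency is 5.1 at codon 1.

1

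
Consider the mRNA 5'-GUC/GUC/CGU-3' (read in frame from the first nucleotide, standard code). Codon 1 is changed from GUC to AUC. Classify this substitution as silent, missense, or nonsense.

Position 1 falls in codon 1: GUC → Val.
After the substitution the codon is AUC → Ile.
Val ≠ Ile, so this is a missense mutation.

missense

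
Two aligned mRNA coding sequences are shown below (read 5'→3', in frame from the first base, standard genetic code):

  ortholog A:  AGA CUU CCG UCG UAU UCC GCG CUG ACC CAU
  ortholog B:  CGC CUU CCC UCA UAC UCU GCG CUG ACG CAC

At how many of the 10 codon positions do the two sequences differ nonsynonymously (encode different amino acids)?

Codon 1: AGA Arg / CGC Arg — synonymous.
Codon 2: CUU Leu / CUU Leu — identical.
Codon 3: CCG Pro / CCC Pro — synonymous.
Codon 4: UCG Ser / UCA Ser — synonymous.
Codon 5: UAU Tyr / UAC Tyr — synonymous.
Codon 6: UCC Ser / UCU Ser — synonymous.
Codon 7: GCG Ala / GCG Ala — identical.
Codon 8: CUG Leu / CUG Leu — identical.
Codon 9: ACC Thr / ACG Thr — synonymous.
Codon 10: CAU His / CAC His — synonymous.
Nonsynonymous differences: 0.

0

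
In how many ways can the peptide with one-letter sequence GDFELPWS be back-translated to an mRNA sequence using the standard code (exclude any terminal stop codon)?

Gly: 4 codons.
Asp: 2 codons.
Phe: 2 codons.
Glu: 2 codons.
Leu: 6 codons.
Pro: 4 codons.
Trp: 1 codon.
Ser: 6 codons.
4 × 2 × 2 × 2 × 6 × 4 × 1 × 6 = 4608.

4608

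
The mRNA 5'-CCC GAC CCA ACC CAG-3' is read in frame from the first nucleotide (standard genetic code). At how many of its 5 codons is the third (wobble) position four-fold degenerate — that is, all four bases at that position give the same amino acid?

Codon 1 CCC (Pro): third position 4-fold.
Codon 2 GAC (Asp): third position 2-fold.
Codon 3 CCA (Pro): third position 4-fold.
Codon 4 ACC (Thr): third position 4-fold.
Codon 5 CAG (Gln): third position 2-fold.
Four-fold degenerate third positions: 3.

3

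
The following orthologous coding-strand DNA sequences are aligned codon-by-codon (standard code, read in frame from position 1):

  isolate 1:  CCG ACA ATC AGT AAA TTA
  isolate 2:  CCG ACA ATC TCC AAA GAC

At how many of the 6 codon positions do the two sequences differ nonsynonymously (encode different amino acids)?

Codon 1: CCG Pro / CCG Pro — identical.
Codon 2: ACA Thr / ACA Thr — identical.
Codon 3: ATC Ile / ATC Ile — identical.
Codon 4: AGT Ser / TCC Ser — synonymous.
Codon 5: AAA Lys / AAA Lys — identical.
Codon 6: TTA Leu / GAC Asp — nonsynonymous.
Nonsynonymous differences: 1.

1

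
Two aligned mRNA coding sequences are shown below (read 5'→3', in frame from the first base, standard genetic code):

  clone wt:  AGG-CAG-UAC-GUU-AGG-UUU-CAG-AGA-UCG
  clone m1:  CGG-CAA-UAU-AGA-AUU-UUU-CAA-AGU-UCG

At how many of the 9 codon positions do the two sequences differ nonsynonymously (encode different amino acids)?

Codon 1: AGG Arg / CGG Arg — synonymous.
Codon 2: CAG Gln / CAA Gln — synonymous.
Codon 3: UAC Tyr / UAU Tyr — synonymous.
Codon 4: GUU Val / AGA Arg — nonsynonymous.
Codon 5: AGG Arg / AUU Ile — nonsynonymous.
Codon 6: UUU Phe / UUU Phe — identical.
Codon 7: CAG Gln / CAA Gln — synonymous.
Codon 8: AGA Arg / AGU Ser — nonsynonymous.
Codon 9: UCG Ser / UCG Ser — identical.
Nonsynonymous differences: 3.

3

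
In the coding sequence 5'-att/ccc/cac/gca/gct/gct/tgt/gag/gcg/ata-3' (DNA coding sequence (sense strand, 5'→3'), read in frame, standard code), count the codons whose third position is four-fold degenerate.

5

Codon 1 ATT (Ile): third position 3-fold.
Codon 2 CCC (Pro): third position 4-fold.
Codon 3 CAC (His): third position 2-fold.
Codon 4 GCA (Ala): third position 4-fold.
Codon 5 GCT (Ala): third position 4-fold.
Codon 6 GCT (Ala): third position 4-fold.
Codon 7 TGT (Cys): third position 2-fold.
Codon 8 GAG (Glu): third position 2-fold.
Codon 9 GCG (Ala): third position 4-fold.
Codon 10 ATA (Ile): third position 3-fold.
Four-fold degenerate third positions: 5.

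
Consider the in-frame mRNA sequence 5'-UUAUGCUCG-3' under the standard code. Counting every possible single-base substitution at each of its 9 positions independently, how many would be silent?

Codon 1 (UUA, Leu): 2 synonymous substitutions.
Codon 2 (UGC, Cys): 1 synonymous substitution.
Codon 3 (UCG, Ser): 3 synonymous substitutions.
Total: 2 + 1 + 3 = 6.

6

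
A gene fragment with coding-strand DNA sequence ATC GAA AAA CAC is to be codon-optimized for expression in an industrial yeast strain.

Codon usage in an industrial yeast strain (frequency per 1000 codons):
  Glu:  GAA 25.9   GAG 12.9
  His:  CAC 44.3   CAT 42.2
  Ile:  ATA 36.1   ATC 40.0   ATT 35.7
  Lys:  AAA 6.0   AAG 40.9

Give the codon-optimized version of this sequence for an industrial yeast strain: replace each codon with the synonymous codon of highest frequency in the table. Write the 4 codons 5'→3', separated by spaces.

ATC GAA AAG CAC

Codon 1 (Ile): best is ATC at 40.0.
Codon 2 (Glu): best is GAA at 25.9.
Codon 3 (Lys): best is AAG at 40.9.
Codon 4 (His): best is CAC at 44.3.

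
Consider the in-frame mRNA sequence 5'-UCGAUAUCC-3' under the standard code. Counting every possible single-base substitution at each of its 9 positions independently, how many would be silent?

8

Codon 1 (UCG, Ser): 3 synonymous substitutions.
Codon 2 (AUA, Ile): 2 synonymous substitutions.
Codon 3 (UCC, Ser): 3 synonymous substitutions.
Total: 3 + 2 + 3 = 8.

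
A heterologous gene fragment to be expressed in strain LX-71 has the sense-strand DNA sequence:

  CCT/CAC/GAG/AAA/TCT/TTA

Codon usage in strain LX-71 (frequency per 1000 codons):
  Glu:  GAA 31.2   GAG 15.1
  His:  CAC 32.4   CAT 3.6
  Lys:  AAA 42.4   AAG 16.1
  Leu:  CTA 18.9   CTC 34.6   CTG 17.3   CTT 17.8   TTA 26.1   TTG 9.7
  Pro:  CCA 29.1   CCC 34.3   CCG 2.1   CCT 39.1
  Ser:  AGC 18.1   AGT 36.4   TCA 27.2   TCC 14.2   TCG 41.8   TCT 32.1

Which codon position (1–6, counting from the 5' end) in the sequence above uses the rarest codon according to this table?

3

Codon 1 CCT (Pro): 39.1 per 1000.
Codon 2 CAC (His): 32.4 per 1000.
Codon 3 GAG (Glu): 15.1 per 1000.
Codon 4 AAA (Lys): 42.4 per 1000.
Codon 5 TCT (Ser): 32.1 per 1000.
Codon 6 TTA (Leu): 26.1 per 1000.
Lowest frequency is 15.1 at codon 3.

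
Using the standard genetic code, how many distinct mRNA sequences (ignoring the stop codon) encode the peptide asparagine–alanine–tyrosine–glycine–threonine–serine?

Asn: 2 codons.
Ala: 4 codons.
Tyr: 2 codons.
Gly: 4 codons.
Thr: 4 codons.
Ser: 6 codons.
2 × 4 × 2 × 4 × 4 × 6 = 1536.

1536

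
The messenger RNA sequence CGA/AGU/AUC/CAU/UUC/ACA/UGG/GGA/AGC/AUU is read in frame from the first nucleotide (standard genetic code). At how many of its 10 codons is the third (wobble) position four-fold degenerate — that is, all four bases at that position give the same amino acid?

3

Codon 1 CGA (Arg): third position 4-fold.
Codon 2 AGU (Ser): third position 2-fold.
Codon 3 AUC (Ile): third position 3-fold.
Codon 4 CAU (His): third position 2-fold.
Codon 5 UUC (Phe): third position 2-fold.
Codon 6 ACA (Thr): third position 4-fold.
Codon 7 UGG (Trp): third position 1-fold.
Codon 8 GGA (Gly): third position 4-fold.
Codon 9 AGC (Ser): third position 2-fold.
Codon 10 AUU (Ile): third position 3-fold.
Four-fold degenerate third positions: 3.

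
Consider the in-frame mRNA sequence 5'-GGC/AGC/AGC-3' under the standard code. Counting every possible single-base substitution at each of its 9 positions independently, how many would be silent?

Codon 1 (GGC, Gly): 3 synonymous substitutions.
Codon 2 (AGC, Ser): 1 synonymous substitution.
Codon 3 (AGC, Ser): 1 synonymous substitution.
Total: 3 + 1 + 1 = 5.

5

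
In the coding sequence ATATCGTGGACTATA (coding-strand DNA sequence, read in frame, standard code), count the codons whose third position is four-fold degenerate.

2

Codon 1 ATA (Ile): third position 3-fold.
Codon 2 TCG (Ser): third position 4-fold.
Codon 3 TGG (Trp): third position 1-fold.
Codon 4 ACT (Thr): third position 4-fold.
Codon 5 ATA (Ile): third position 3-fold.
Four-fold degenerate third positions: 2.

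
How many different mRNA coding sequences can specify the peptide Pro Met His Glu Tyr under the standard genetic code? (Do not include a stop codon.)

Pro: 4 codons.
Met: 1 codon.
His: 2 codons.
Glu: 2 codons.
Tyr: 2 codons.
4 × 1 × 2 × 2 × 2 = 32.

32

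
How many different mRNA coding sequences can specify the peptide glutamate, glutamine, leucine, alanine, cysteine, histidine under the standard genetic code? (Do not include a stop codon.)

Glu: 2 codons.
Gln: 2 codons.
Leu: 6 codons.
Ala: 4 codons.
Cys: 2 codons.
His: 2 codons.
2 × 2 × 6 × 4 × 2 × 2 = 384.

384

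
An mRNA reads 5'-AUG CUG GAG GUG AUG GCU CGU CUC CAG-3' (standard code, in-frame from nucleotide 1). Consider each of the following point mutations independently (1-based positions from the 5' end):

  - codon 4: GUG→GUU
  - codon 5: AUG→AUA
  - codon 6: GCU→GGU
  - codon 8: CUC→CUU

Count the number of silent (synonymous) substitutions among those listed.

Codon 4: GUG (Val) → GUU (Val) — synonymous.
Codon 5: AUG (Met) → AUA (Ile) — missense.
Codon 6: GCU (Ala) → GGU (Gly) — missense.
Codon 8: CUC (Leu) → CUU (Leu) — synonymous.
Synonymous: 2 of 4.

2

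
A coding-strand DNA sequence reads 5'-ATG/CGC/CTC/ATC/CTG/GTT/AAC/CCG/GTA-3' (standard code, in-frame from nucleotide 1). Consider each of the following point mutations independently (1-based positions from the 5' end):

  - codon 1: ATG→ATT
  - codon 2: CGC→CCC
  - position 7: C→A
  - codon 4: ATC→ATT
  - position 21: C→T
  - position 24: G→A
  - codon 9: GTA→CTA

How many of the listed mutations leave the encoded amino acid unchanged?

Codon 1: ATG (Met) → ATT (Ile) — missense.
Codon 2: CGC (Arg) → CCC (Pro) — missense.
Codon 3: CTC (Leu) → ATC (Ile) — missense.
Codon 4: ATC (Ile) → ATT (Ile) — synonymous.
Codon 7: AAC (Asn) → AAT (Asn) — synonymous.
Codon 8: CCG (Pro) → CCA (Pro) — synonymous.
Codon 9: GTA (Val) → CTA (Leu) — missense.
Synonymous: 3 of 7.

3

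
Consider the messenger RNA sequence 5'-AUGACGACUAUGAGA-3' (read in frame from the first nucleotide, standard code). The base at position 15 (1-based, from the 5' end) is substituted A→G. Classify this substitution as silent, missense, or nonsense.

Position 15 falls in codon 5: AGA → Arg.
After the substitution the codon is AGG → Arg.
Both encode Arg, so the change is synonymous.

silent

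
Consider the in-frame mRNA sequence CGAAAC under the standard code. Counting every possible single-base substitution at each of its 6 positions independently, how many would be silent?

Codon 1 (CGA, Arg): 4 synonymous substitutions.
Codon 2 (AAC, Asn): 1 synonymous substitution.
Total: 4 + 1 = 5.

5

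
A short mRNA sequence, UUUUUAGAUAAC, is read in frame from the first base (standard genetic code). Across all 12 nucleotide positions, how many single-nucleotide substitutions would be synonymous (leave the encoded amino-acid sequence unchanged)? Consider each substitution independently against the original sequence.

5

Codon 1 (UUU, Phe): 1 synonymous substitution.
Codon 2 (UUA, Leu): 2 synonymous substitutions.
Codon 3 (GAU, Asp): 1 synonymous substitution.
Codon 4 (AAC, Asn): 1 synonymous substitution.
Total: 1 + 2 + 1 + 1 = 5.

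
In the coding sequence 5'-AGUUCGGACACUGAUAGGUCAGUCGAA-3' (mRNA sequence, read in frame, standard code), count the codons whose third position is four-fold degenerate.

4

Codon 1 AGU (Ser): third position 2-fold.
Codon 2 UCG (Ser): third position 4-fold.
Codon 3 GAC (Asp): third position 2-fold.
Codon 4 ACU (Thr): third position 4-fold.
Codon 5 GAU (Asp): third position 2-fold.
Codon 6 AGG (Arg): third position 2-fold.
Codon 7 UCA (Ser): third position 4-fold.
Codon 8 GUC (Val): third position 4-fold.
Codon 9 GAA (Glu): third position 2-fold.
Four-fold degenerate third positions: 4.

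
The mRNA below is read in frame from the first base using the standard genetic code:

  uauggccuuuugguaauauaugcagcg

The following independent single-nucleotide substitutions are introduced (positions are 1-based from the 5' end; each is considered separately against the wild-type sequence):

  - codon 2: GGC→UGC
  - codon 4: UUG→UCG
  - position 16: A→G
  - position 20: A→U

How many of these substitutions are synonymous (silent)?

Codon 2: GGC (Gly) → UGC (Cys) — missense.
Codon 4: UUG (Leu) → UCG (Ser) — missense.
Codon 6: AUA (Ile) → GUA (Val) — missense.
Codon 7: UAU (Tyr) → UUU (Phe) — missense.
Synonymous: 0 of 4.

0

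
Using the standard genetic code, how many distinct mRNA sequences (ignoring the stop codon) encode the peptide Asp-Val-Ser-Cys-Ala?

Asp: 2 codons.
Val: 4 codons.
Ser: 6 codons.
Cys: 2 codons.
Ala: 4 codons.
2 × 4 × 6 × 2 × 4 = 384.

384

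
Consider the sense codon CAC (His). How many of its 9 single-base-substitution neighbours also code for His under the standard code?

Position 1: none → 0 synonymous.
Position 2: none → 0 synonymous.
Position 3: CAT → 1 synonymous.
Total: 0 + 0 + 1 = 1.

1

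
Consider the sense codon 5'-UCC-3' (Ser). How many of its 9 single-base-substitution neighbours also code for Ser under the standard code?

Position 1: none → 0 synonymous.
Position 2: none → 0 synonymous.
Position 3: UCU, UCA, UCG → 3 synonymous.
Total: 0 + 0 + 3 = 3.

3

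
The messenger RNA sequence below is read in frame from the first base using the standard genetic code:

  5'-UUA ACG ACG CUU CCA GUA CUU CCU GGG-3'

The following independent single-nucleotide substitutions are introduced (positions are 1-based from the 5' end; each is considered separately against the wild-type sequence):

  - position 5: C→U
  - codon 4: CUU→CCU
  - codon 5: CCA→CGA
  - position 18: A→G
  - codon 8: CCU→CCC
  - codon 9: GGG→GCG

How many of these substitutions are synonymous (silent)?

Codon 2: ACG (Thr) → AUG (Met) — missense.
Codon 4: CUU (Leu) → CCU (Pro) — missense.
Codon 5: CCA (Pro) → CGA (Arg) — missense.
Codon 6: GUA (Val) → GUG (Val) — synonymous.
Codon 8: CCU (Pro) → CCC (Pro) — synonymous.
Codon 9: GGG (Gly) → GCG (Ala) — missense.
Synonymous: 2 of 6.

2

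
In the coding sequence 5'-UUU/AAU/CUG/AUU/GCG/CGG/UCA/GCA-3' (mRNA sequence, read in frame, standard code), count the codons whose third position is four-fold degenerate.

Codon 1 UUU (Phe): third position 2-fold.
Codon 2 AAU (Asn): third position 2-fold.
Codon 3 CUG (Leu): third position 4-fold.
Codon 4 AUU (Ile): third position 3-fold.
Codon 5 GCG (Ala): third position 4-fold.
Codon 6 CGG (Arg): third position 4-fold.
Codon 7 UCA (Ser): third position 4-fold.
Codon 8 GCA (Ala): third position 4-fold.
Four-fold degenerate third positions: 5.

5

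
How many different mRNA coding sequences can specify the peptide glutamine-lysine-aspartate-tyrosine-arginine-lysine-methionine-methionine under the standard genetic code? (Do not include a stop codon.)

192

Gln: 2 codons.
Lys: 2 codons.
Asp: 2 codons.
Tyr: 2 codons.
Arg: 6 codons.
Lys: 2 codons.
Met: 1 codon.
Met: 1 codon.
2 × 2 × 2 × 2 × 6 × 2 × 1 × 1 = 192.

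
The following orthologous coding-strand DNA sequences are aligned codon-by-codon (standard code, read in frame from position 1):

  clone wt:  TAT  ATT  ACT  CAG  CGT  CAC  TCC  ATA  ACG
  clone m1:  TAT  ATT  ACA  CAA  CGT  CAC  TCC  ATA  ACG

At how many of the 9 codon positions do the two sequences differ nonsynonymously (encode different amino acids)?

0

Codon 1: TAT Tyr / TAT Tyr — identical.
Codon 2: ATT Ile / ATT Ile — identical.
Codon 3: ACT Thr / ACA Thr — synonymous.
Codon 4: CAG Gln / CAA Gln — synonymous.
Codon 5: CGT Arg / CGT Arg — identical.
Codon 6: CAC His / CAC His — identical.
Codon 7: TCC Ser / TCC Ser — identical.
Codon 8: ATA Ile / ATA Ile — identical.
Codon 9: ACG Thr / ACG Thr — identical.
Nonsynonymous differences: 0.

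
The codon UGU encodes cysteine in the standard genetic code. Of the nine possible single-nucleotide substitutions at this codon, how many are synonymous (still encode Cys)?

1

Position 1: none → 0 synonymous.
Position 2: none → 0 synonymous.
Position 3: UGC → 1 synonymous.
Total: 0 + 0 + 1 = 1.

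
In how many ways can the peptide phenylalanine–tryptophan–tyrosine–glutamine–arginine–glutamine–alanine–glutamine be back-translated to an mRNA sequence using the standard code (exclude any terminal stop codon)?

Phe: 2 codons.
Trp: 1 codon.
Tyr: 2 codons.
Gln: 2 codons.
Arg: 6 codons.
Gln: 2 codons.
Ala: 4 codons.
Gln: 2 codons.
2 × 1 × 2 × 2 × 6 × 2 × 4 × 2 = 768.

768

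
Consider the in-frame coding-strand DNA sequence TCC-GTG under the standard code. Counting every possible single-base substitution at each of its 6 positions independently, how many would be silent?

Codon 1 (TCC, Ser): 3 synonymous substitutions.
Codon 2 (GTG, Val): 3 synonymous substitutions.
Total: 3 + 3 = 6.

6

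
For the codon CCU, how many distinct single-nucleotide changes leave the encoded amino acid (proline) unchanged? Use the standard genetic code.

Position 1: none → 0 synonymous.
Position 2: none → 0 synonymous.
Position 3: CCC, CCA, CCG → 3 synonymous.
Total: 0 + 0 + 3 = 3.

3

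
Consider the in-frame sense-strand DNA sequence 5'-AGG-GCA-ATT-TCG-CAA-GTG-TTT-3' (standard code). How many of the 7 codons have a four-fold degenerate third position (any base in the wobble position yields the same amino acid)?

Codon 1 AGG (Arg): third position 2-fold.
Codon 2 GCA (Ala): third position 4-fold.
Codon 3 ATT (Ile): third position 3-fold.
Codon 4 TCG (Ser): third position 4-fold.
Codon 5 CAA (Gln): third position 2-fold.
Codon 6 GTG (Val): third position 4-fold.
Codon 7 TTT (Phe): third position 2-fold.
Four-fold degenerate third positions: 3.

3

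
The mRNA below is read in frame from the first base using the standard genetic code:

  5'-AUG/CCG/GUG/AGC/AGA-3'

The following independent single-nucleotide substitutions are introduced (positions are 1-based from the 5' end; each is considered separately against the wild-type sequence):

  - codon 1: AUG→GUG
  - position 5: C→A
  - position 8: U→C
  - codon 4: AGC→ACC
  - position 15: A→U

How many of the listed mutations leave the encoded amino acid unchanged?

Codon 1: AUG (Met) → GUG (Val) — missense.
Codon 2: CCG (Pro) → CAG (Gln) — missense.
Codon 3: GUG (Val) → GCG (Ala) — missense.
Codon 4: AGC (Ser) → ACC (Thr) — missense.
Codon 5: AGA (Arg) → AGU (Ser) — missense.
Synonymous: 0 of 5.

0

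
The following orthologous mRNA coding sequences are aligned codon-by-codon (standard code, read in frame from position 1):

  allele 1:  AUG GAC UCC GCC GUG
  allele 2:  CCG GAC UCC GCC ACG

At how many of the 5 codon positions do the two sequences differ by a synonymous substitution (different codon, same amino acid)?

Codon 1: AUG Met / CCG Pro — nonsynonymous.
Codon 2: GAC Asp / GAC Asp — identical.
Codon 3: UCC Ser / UCC Ser — identical.
Codon 4: GCC Ala / GCC Ala — identical.
Codon 5: GUG Val / ACG Thr — nonsynonymous.
Synonymous differences: 0.

0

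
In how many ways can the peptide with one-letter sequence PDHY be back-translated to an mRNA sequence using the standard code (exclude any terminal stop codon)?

Pro: 4 codons.
Asp: 2 codons.
His: 2 codons.
Tyr: 2 codons.
4 × 2 × 2 × 2 = 32.

32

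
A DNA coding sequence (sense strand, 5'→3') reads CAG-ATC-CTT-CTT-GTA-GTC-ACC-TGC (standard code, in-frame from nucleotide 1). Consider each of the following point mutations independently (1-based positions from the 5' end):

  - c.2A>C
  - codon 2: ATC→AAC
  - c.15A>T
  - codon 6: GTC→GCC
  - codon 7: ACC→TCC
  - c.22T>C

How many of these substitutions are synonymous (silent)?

1

Codon 1: CAG (Gln) → CCG (Pro) — missense.
Codon 2: ATC (Ile) → AAC (Asn) — missense.
Codon 5: GTA (Val) → GTT (Val) — synonymous.
Codon 6: GTC (Val) → GCC (Ala) — missense.
Codon 7: ACC (Thr) → TCC (Ser) — missense.
Codon 8: TGC (Cys) → CGC (Arg) — missense.
Synonymous: 1 of 6.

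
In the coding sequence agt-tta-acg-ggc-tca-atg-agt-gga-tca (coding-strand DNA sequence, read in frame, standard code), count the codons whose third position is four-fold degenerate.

Codon 1 AGT (Ser): third position 2-fold.
Codon 2 TTA (Leu): third position 2-fold.
Codon 3 ACG (Thr): third position 4-fold.
Codon 4 GGC (Gly): third position 4-fold.
Codon 5 TCA (Ser): third position 4-fold.
Codon 6 ATG (Met): third position 1-fold.
Codon 7 AGT (Ser): third position 2-fold.
Codon 8 GGA (Gly): third position 4-fold.
Codon 9 TCA (Ser): third position 4-fold.
Four-fold degenerate third positions: 5.

5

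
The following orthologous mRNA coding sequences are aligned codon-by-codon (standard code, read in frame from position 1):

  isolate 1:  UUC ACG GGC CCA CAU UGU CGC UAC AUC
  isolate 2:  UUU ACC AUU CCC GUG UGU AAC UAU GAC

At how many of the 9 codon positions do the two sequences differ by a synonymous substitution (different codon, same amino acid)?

Codon 1: UUC Phe / UUU Phe — synonymous.
Codon 2: ACG Thr / ACC Thr — synonymous.
Codon 3: GGC Gly / AUU Ile — nonsynonymous.
Codon 4: CCA Pro / CCC Pro — synonymous.
Codon 5: CAU His / GUG Val — nonsynonymous.
Codon 6: UGU Cys / UGU Cys — identical.
Codon 7: CGC Arg / AAC Asn — nonsynonymous.
Codon 8: UAC Tyr / UAU Tyr — synonymous.
Codon 9: AUC Ile / GAC Asp — nonsynonymous.
Synonymous differences: 4.

4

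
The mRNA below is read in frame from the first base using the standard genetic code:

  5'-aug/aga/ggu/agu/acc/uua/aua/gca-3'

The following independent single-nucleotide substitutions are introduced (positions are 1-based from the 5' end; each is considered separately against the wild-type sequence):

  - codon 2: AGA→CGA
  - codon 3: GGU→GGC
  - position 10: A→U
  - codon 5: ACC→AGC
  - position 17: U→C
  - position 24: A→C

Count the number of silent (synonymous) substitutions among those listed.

Codon 2: AGA (Arg) → CGA (Arg) — synonymous.
Codon 3: GGU (Gly) → GGC (Gly) — synonymous.
Codon 4: AGU (Ser) → UGU (Cys) — missense.
Codon 5: ACC (Thr) → AGC (Ser) — missense.
Codon 6: UUA (Leu) → UCA (Ser) — missense.
Codon 8: GCA (Ala) → GCC (Ala) — synonymous.
Synonymous: 3 of 6.

3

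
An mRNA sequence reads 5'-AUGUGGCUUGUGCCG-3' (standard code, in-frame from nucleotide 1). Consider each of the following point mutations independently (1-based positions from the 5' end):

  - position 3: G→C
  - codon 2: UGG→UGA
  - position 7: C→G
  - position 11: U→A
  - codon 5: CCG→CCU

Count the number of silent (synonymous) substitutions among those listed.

Codon 1: AUG (Met) → AUC (Ile) — missense.
Codon 2: UGG (Trp) → UGA (Stop) — nonsense.
Codon 3: CUU (Leu) → GUU (Val) — missense.
Codon 4: GUG (Val) → GAG (Glu) — missense.
Codon 5: CCG (Pro) → CCU (Pro) — synonymous.
Synonymous: 1 of 5.

1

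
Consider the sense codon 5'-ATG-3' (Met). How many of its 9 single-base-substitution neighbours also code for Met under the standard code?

Position 1: none → 0 synonymous.
Position 2: none → 0 synonymous.
Position 3: none → 0 synonymous.
Total: 0 + 0 + 0 = 0.

0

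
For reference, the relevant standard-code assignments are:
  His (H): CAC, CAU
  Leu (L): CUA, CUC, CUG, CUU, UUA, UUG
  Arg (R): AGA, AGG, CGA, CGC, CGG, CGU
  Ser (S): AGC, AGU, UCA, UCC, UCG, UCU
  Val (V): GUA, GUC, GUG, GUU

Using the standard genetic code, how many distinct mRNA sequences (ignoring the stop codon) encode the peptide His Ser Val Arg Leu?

His: 2 codons.
Ser: 6 codons.
Val: 4 codons.
Arg: 6 codons.
Leu: 6 codons.
2 × 6 × 4 × 6 × 6 = 1728.

1728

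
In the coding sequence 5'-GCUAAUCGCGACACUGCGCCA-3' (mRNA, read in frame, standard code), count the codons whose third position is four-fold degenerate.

Codon 1 GCU (Ala): third position 4-fold.
Codon 2 AAU (Asn): third position 2-fold.
Codon 3 CGC (Arg): third position 4-fold.
Codon 4 GAC (Asp): third position 2-fold.
Codon 5 ACU (Thr): third position 4-fold.
Codon 6 GCG (Ala): third position 4-fold.
Codon 7 CCA (Pro): third position 4-fold.
Four-fold degenerate third positions: 5.

5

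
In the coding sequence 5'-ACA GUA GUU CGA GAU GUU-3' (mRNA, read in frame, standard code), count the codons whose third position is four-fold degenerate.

Codon 1 ACA (Thr): third position 4-fold.
Codon 2 GUA (Val): third position 4-fold.
Codon 3 GUU (Val): third position 4-fold.
Codon 4 CGA (Arg): third position 4-fold.
Codon 5 GAU (Asp): third position 2-fold.
Codon 6 GUU (Val): third position 4-fold.
Four-fold degenerate third positions: 5.

5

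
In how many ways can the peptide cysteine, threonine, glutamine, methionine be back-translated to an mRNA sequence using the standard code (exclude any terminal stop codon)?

Cys: 2 codons.
Thr: 4 codons.
Gln: 2 codons.
Met: 1 codon.
2 × 4 × 2 × 1 = 16.

16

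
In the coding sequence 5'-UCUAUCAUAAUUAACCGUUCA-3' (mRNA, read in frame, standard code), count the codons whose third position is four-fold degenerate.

3

Codon 1 UCU (Ser): third position 4-fold.
Codon 2 AUC (Ile): third position 3-fold.
Codon 3 AUA (Ile): third position 3-fold.
Codon 4 AUU (Ile): third position 3-fold.
Codon 5 AAC (Asn): third position 2-fold.
Codon 6 CGU (Arg): third position 4-fold.
Codon 7 UCA (Ser): third position 4-fold.
Four-fold degenerate third positions: 3.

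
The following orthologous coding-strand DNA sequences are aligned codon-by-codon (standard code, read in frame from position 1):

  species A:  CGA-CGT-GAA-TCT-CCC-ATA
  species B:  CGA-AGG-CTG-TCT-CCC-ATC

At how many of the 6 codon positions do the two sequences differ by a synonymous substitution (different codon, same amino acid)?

2

Codon 1: CGA Arg / CGA Arg — identical.
Codon 2: CGT Arg / AGG Arg — synonymous.
Codon 3: GAA Glu / CTG Leu — nonsynonymous.
Codon 4: TCT Ser / TCT Ser — identical.
Codon 5: CCC Pro / CCC Pro — identical.
Codon 6: ATA Ile / ATC Ile — synonymous.
Synonymous differences: 2.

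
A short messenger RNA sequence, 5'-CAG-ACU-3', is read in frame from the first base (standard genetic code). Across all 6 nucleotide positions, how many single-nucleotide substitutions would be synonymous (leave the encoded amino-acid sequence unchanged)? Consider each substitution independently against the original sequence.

4

Codon 1 (CAG, Gln): 1 synonymous substitution.
Codon 2 (ACU, Thr): 3 synonymous substitutions.
Total: 1 + 3 = 4.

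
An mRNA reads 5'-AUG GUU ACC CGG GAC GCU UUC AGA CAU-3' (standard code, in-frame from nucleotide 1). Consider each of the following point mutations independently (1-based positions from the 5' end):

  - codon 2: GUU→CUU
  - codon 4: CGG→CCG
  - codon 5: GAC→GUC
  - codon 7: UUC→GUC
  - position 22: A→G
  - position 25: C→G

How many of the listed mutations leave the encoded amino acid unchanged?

Codon 2: GUU (Val) → CUU (Leu) — missense.
Codon 4: CGG (Arg) → CCG (Pro) — missense.
Codon 5: GAC (Asp) → GUC (Val) — missense.
Codon 7: UUC (Phe) → GUC (Val) — missense.
Codon 8: AGA (Arg) → GGA (Gly) — missense.
Codon 9: CAU (His) → GAU (Asp) — missense.
Synonymous: 0 of 6.

0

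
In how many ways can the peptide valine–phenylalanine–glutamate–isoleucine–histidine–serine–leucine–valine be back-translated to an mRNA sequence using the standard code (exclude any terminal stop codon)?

13824

Val: 4 codons.
Phe: 2 codons.
Glu: 2 codons.
Ile: 3 codons.
His: 2 codons.
Ser: 6 codons.
Leu: 6 codons.
Val: 4 codons.
4 × 2 × 2 × 3 × 2 × 6 × 6 × 4 = 13824.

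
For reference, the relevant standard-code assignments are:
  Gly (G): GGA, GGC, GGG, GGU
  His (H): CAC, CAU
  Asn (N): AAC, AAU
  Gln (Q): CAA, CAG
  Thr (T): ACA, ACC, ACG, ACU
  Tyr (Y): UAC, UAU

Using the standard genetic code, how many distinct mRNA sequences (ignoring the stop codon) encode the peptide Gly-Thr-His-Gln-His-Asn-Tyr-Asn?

1024

Gly: 4 codons.
Thr: 4 codons.
His: 2 codons.
Gln: 2 codons.
His: 2 codons.
Asn: 2 codons.
Tyr: 2 codons.
Asn: 2 codons.
4 × 4 × 2 × 2 × 2 × 2 × 2 × 2 = 1024.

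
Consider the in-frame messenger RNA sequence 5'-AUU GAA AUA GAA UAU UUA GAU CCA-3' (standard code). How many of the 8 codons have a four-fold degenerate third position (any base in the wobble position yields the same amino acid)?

Codon 1 AUU (Ile): third position 3-fold.
Codon 2 GAA (Glu): third position 2-fold.
Codon 3 AUA (Ile): third position 3-fold.
Codon 4 GAA (Glu): third position 2-fold.
Codon 5 UAU (Tyr): third position 2-fold.
Codon 6 UUA (Leu): third position 2-fold.
Codon 7 GAU (Asp): third position 2-fold.
Codon 8 CCA (Pro): third position 4-fold.
Four-fold degenerate third positions: 1.

1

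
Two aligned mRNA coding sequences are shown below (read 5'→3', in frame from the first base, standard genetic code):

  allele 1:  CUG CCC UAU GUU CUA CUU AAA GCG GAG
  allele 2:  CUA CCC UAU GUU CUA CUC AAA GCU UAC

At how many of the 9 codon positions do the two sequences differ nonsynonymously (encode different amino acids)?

1

Codon 1: CUG Leu / CUA Leu — synonymous.
Codon 2: CCC Pro / CCC Pro — identical.
Codon 3: UAU Tyr / UAU Tyr — identical.
Codon 4: GUU Val / GUU Val — identical.
Codon 5: CUA Leu / CUA Leu — identical.
Codon 6: CUU Leu / CUC Leu — synonymous.
Codon 7: AAA Lys / AAA Lys — identical.
Codon 8: GCG Ala / GCU Ala — synonymous.
Codon 9: GAG Glu / UAC Tyr — nonsynonymous.
Nonsynonymous differences: 1.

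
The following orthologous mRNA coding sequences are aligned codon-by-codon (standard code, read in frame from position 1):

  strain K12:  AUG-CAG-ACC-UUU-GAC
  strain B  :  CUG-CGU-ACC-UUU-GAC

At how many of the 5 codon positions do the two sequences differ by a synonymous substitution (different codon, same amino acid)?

0

Codon 1: AUG Met / CUG Leu — nonsynonymous.
Codon 2: CAG Gln / CGU Arg — nonsynonymous.
Codon 3: ACC Thr / ACC Thr — identical.
Codon 4: UUU Phe / UUU Phe — identical.
Codon 5: GAC Asp / GAC Asp — identical.
Synonymous differences: 0.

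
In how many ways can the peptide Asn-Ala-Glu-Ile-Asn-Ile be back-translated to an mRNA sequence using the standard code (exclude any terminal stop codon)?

288

Asn: 2 codons.
Ala: 4 codons.
Glu: 2 codons.
Ile: 3 codons.
Asn: 2 codons.
Ile: 3 codons.
2 × 4 × 2 × 3 × 2 × 3 = 288.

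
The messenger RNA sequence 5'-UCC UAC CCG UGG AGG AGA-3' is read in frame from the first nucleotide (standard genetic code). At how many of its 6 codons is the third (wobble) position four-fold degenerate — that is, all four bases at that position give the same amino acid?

Codon 1 UCC (Ser): third position 4-fold.
Codon 2 UAC (Tyr): third position 2-fold.
Codon 3 CCG (Pro): third position 4-fold.
Codon 4 UGG (Trp): third position 1-fold.
Codon 5 AGG (Arg): third position 2-fold.
Codon 6 AGA (Arg): third position 2-fold.
Four-fold degenerate third positions: 2.

2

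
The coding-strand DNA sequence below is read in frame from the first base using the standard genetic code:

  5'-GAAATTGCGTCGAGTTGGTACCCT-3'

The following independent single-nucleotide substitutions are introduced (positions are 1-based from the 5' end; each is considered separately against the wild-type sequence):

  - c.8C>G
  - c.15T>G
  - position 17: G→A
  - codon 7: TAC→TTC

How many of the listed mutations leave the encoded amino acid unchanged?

Codon 3: GCG (Ala) → GGG (Gly) — missense.
Codon 5: AGT (Ser) → AGG (Arg) — missense.
Codon 6: TGG (Trp) → TAG (Stop) — nonsense.
Codon 7: TAC (Tyr) → TTC (Phe) — missense.
Synonymous: 0 of 4.

0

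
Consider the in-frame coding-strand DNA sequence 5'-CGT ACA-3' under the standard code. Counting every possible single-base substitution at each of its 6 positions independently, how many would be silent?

6

Codon 1 (CGT, Arg): 3 synonymous substitutions.
Codon 2 (ACA, Thr): 3 synonymous substitutions.
Total: 3 + 3 = 6.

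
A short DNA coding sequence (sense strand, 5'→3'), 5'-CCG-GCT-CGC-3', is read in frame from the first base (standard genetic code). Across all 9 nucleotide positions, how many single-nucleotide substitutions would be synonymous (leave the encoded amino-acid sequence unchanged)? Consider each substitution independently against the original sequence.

9

Codon 1 (CCG, Pro): 3 synonymous substitutions.
Codon 2 (GCT, Ala): 3 synonymous substitutions.
Codon 3 (CGC, Arg): 3 synonymous substitutions.
Total: 3 + 3 + 3 = 9.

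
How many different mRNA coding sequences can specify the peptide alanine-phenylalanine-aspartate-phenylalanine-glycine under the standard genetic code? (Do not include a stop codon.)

Ala: 4 codons.
Phe: 2 codons.
Asp: 2 codons.
Phe: 2 codons.
Gly: 4 codons.
4 × 2 × 2 × 2 × 4 = 128.

128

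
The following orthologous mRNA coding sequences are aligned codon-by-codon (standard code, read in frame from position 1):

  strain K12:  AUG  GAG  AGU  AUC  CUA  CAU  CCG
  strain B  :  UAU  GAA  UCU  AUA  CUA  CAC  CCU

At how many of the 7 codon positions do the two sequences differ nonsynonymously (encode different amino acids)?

Codon 1: AUG Met / UAU Tyr — nonsynonymous.
Codon 2: GAG Glu / GAA Glu — synonymous.
Codon 3: AGU Ser / UCU Ser — synonymous.
Codon 4: AUC Ile / AUA Ile — synonymous.
Codon 5: CUA Leu / CUA Leu — identical.
Codon 6: CAU His / CAC His — synonymous.
Codon 7: CCG Pro / CCU Pro — synonymous.
Nonsynonymous differences: 1.

1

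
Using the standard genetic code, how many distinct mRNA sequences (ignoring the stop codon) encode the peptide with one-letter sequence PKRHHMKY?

768

Pro: 4 codons.
Lys: 2 codons.
Arg: 6 codons.
His: 2 codons.
His: 2 codons.
Met: 1 codon.
Lys: 2 codons.
Tyr: 2 codons.
4 × 2 × 6 × 2 × 2 × 1 × 2 × 2 = 768.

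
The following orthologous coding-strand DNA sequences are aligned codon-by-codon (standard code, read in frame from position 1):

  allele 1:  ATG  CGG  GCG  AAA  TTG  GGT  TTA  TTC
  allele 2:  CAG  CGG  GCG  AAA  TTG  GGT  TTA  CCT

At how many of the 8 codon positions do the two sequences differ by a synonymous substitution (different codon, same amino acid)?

0

Codon 1: ATG Met / CAG Gln — nonsynonymous.
Codon 2: CGG Arg / CGG Arg — identical.
Codon 3: GCG Ala / GCG Ala — identical.
Codon 4: AAA Lys / AAA Lys — identical.
Codon 5: TTG Leu / TTG Leu — identical.
Codon 6: GGT Gly / GGT Gly — identical.
Codon 7: TTA Leu / TTA Leu — identical.
Codon 8: TTC Phe / CCT Pro — nonsynonymous.
Synonymous differences: 0.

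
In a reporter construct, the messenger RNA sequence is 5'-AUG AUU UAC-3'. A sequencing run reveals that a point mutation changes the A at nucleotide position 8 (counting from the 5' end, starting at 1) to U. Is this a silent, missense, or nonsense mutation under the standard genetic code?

missense

Position 8 falls in codon 3: UAC → Tyr.
After the substitution the codon is UUC → Phe.
Tyr ≠ Phe, so this is a missense mutation.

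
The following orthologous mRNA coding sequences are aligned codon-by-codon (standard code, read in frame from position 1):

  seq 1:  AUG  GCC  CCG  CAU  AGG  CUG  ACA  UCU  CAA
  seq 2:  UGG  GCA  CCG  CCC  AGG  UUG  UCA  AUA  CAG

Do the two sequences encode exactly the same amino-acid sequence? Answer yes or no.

Codon 1: AUG Met / UGG Trp — nonsynonymous.
Codon 2: GCC Ala / GCA Ala — synonymous.
Codon 3: CCG Pro / CCG Pro — identical.
Codon 4: CAU His / CCC Pro — nonsynonymous.
Codon 5: AGG Arg / AGG Arg — identical.
Codon 6: CUG Leu / UUG Leu — synonymous.
Codon 7: ACA Thr / UCA Ser — nonsynonymous.
Codon 8: UCU Ser / AUA Ile — nonsynonymous.
Codon 9: CAA Gln / CAG Gln — synonymous.
Nonsynonymous differences: 4 → different protein.

no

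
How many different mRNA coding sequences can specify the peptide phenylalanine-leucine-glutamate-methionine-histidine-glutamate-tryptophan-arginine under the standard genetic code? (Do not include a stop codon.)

576

Phe: 2 codons.
Leu: 6 codons.
Glu: 2 codons.
Met: 1 codon.
His: 2 codons.
Glu: 2 codons.
Trp: 1 codon.
Arg: 6 codons.
2 × 6 × 2 × 1 × 2 × 2 × 1 × 6 = 576.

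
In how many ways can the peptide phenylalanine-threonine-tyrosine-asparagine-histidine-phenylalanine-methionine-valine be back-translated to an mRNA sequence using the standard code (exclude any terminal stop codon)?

Phe: 2 codons.
Thr: 4 codons.
Tyr: 2 codons.
Asn: 2 codons.
His: 2 codons.
Phe: 2 codons.
Met: 1 codon.
Val: 4 codons.
2 × 4 × 2 × 2 × 2 × 2 × 1 × 4 = 512.

512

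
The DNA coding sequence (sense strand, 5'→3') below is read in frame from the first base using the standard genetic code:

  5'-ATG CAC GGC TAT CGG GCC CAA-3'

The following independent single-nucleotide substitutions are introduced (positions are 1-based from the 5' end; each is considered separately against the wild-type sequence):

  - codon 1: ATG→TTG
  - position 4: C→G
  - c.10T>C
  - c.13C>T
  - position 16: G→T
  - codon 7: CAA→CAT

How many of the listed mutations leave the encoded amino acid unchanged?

0

Codon 1: ATG (Met) → TTG (Leu) — missense.
Codon 2: CAC (His) → GAC (Asp) — missense.
Codon 4: TAT (Tyr) → CAT (His) — missense.
Codon 5: CGG (Arg) → TGG (Trp) — missense.
Codon 6: GCC (Ala) → TCC (Ser) — missense.
Codon 7: CAA (Gln) → CAT (His) — missense.
Synonymous: 0 of 6.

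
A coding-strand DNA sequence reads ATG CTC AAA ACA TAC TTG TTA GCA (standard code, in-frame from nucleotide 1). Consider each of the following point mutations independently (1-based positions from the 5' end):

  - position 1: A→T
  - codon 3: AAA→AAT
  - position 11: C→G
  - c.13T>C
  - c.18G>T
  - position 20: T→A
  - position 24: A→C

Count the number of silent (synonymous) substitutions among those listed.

Codon 1: ATG (Met) → TTG (Leu) — missense.
Codon 3: AAA (Lys) → AAT (Asn) — missense.
Codon 4: ACA (Thr) → AGA (Arg) — missense.
Codon 5: TAC (Tyr) → CAC (His) — missense.
Codon 6: TTG (Leu) → TTT (Phe) — missense.
Codon 7: TTA (Leu) → TAA (Stop) — nonsense.
Codon 8: GCA (Ala) → GCC (Ala) — synonymous.
Synonymous: 1 of 7.

1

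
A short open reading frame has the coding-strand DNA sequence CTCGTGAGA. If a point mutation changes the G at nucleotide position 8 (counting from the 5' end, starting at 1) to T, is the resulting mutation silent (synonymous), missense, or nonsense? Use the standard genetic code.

Position 8 falls in codon 3: AGA → Arg.
After the substitution the codon is ATA → Ile.
Arg ≠ Ile, so this is a missense mutation.

missense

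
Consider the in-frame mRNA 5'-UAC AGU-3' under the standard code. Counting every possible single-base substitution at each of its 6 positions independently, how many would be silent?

2

Codon 1 (UAC, Tyr): 1 synonymous substitution.
Codon 2 (AGU, Ser): 1 synonymous substitution.
Total: 1 + 1 = 2.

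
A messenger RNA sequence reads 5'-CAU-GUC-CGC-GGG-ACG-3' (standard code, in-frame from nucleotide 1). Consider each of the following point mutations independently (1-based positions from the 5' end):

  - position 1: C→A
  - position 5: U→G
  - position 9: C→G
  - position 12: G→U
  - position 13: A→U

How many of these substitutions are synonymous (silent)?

Codon 1: CAU (His) → AAU (Asn) — missense.
Codon 2: GUC (Val) → GGC (Gly) — missense.
Codon 3: CGC (Arg) → CGG (Arg) — synonymous.
Codon 4: GGG (Gly) → GGU (Gly) — synonymous.
Codon 5: ACG (Thr) → UCG (Ser) — missense.
Synonymous: 2 of 5.

2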